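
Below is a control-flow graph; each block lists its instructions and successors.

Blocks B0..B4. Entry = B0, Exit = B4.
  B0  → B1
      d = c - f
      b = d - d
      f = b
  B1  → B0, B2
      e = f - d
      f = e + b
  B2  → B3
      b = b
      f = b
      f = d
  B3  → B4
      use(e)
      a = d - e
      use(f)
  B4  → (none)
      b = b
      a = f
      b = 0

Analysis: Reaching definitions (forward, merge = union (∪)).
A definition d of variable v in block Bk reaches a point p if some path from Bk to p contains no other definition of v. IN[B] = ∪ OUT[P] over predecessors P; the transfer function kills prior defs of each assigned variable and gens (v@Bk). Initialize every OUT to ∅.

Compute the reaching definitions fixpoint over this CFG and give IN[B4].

Answer: {a@B3, b@B2, d@B0, e@B1, f@B2}

Trace:
Converged values:
  B0:  IN={b@B0, d@B0, e@B1, f@B1}  OUT={b@B0, d@B0, e@B1, f@B0}
  B1:  IN={b@B0, d@B0, e@B1, f@B0}  OUT={b@B0, d@B0, e@B1, f@B1}
  B2:  IN={b@B0, d@B0, e@B1, f@B1}  OUT={b@B2, d@B0, e@B1, f@B2}
  B3:  IN={b@B2, d@B0, e@B1, f@B2}  OUT={a@B3, b@B2, d@B0, e@B1, f@B2}
  B4:  IN={a@B3, b@B2, d@B0, e@B1, f@B2}  OUT={a@B4, b@B4, d@B0, e@B1, f@B2}

Merge at B4: IN[B4] = OUT[B3] = {a@B3, b@B2, d@B0, e@B1, f@B2}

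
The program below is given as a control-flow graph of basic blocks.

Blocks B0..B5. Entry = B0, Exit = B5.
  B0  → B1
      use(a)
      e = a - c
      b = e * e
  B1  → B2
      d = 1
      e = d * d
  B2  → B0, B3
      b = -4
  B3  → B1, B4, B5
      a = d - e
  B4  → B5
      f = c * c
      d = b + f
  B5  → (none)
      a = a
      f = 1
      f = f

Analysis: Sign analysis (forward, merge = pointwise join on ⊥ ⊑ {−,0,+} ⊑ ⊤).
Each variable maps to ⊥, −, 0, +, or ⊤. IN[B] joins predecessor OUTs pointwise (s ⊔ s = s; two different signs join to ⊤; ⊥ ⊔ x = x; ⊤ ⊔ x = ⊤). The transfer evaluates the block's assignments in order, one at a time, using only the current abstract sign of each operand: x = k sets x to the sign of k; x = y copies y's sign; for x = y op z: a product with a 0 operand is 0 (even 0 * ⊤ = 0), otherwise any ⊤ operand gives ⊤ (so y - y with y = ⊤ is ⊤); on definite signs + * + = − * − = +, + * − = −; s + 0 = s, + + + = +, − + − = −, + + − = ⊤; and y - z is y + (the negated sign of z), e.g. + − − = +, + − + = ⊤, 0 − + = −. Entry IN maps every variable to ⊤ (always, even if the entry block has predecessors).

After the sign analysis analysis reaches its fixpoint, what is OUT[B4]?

Answer: {a: ⊤, b: -, c: ⊤, d: ⊤, e: +, f: ⊤}

Working:
Converged values:
  B0: | IN=(all ⊤) | OUT=(all ⊤)
  B1: | IN=(all ⊤) | OUT={d:+, e:+; rest ⊤}
  B2: | IN={d:+, e:+; rest ⊤} | OUT={b:-, d:+, e:+; rest ⊤}
  B3: | IN={b:-, d:+, e:+; rest ⊤} | OUT={b:-, d:+, e:+; rest ⊤}
  B4: | IN={b:-, d:+, e:+; rest ⊤} | OUT={b:-, e:+; rest ⊤}
  B5: | IN={b:-, e:+; rest ⊤} | OUT={b:-, e:+, f:+; rest ⊤}

Merge at B4: IN[B4] = OUT[B3] = {a: ⊤, b: -, c: ⊤, d: +, e: +, f: ⊤}
Applying B4's transfer function to that IN value gives OUT[B4] (row B4 above).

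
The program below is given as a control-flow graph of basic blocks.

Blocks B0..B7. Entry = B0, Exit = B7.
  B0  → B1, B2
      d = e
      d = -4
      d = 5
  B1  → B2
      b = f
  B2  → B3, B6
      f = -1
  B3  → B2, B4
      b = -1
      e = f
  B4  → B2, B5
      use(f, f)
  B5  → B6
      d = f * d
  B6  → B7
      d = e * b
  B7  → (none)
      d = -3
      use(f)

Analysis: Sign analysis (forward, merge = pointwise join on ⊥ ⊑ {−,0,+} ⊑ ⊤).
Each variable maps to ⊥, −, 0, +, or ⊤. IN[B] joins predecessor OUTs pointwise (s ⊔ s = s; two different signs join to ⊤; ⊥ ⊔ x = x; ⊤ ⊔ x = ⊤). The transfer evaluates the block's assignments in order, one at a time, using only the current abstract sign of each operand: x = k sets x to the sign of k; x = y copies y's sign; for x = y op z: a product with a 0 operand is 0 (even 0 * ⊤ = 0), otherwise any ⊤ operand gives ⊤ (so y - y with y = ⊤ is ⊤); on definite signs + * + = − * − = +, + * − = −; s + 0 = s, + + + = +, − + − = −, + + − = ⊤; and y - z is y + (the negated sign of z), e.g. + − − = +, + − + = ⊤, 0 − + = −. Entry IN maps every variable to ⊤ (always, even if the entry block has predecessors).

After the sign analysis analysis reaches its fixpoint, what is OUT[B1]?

Per-block solution:
  B0:  IN=(all ⊤)  OUT={d:+; rest ⊤}
  B1:  IN={d:+; rest ⊤}  OUT={d:+; rest ⊤}
  B2:  IN={d:+; rest ⊤}  OUT={d:+, f:-; rest ⊤}
  B3:  IN={d:+, f:-; rest ⊤}  OUT={b:-, d:+, e:-, f:-; rest ⊤}
  B4:  IN={b:-, d:+, e:-, f:-; rest ⊤}  OUT={b:-, d:+, e:-, f:-; rest ⊤}
  B5:  IN={b:-, d:+, e:-, f:-; rest ⊤}  OUT={b:-, d:-, e:-, f:-; rest ⊤}
  B6:  IN={f:-; rest ⊤}  OUT={f:-; rest ⊤}
  B7:  IN={f:-; rest ⊤}  OUT={d:-, f:-; rest ⊤}

Merge at B1: IN[B1] = OUT[B0] = {a: ⊤, b: ⊤, c: ⊤, d: +, e: ⊤, f: ⊤}
Applying B1's transfer function to that IN value gives OUT[B1] (row B1 above).

Answer: {a: ⊤, b: ⊤, c: ⊤, d: +, e: ⊤, f: ⊤}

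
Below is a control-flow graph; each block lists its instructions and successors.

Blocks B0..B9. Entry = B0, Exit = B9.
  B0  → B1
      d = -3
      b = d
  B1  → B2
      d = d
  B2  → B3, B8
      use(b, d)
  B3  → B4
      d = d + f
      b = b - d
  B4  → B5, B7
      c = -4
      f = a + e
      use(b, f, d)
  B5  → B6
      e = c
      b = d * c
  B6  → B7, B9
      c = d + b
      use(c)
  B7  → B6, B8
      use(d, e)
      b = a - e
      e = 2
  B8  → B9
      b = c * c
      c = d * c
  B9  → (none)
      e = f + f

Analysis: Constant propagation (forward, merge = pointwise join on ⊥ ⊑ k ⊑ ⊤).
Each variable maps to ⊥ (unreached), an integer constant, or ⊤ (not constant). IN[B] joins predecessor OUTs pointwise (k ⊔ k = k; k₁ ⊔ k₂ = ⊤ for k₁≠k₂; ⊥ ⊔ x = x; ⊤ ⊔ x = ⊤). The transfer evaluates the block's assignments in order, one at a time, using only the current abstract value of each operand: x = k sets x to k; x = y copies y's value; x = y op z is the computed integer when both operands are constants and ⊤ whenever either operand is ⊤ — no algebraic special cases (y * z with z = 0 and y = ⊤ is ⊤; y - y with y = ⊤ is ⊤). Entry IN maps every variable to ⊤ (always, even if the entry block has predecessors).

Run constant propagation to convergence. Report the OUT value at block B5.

Answer: {a: ⊤, b: ⊤, c: -4, d: ⊤, e: -4, f: ⊤}

Trace:
Converged values:
  B0: | IN=(all ⊤) | OUT={b:-3, d:-3; rest ⊤}
  B1: | IN={b:-3, d:-3; rest ⊤} | OUT={b:-3, d:-3; rest ⊤}
  B2: | IN={b:-3, d:-3; rest ⊤} | OUT={b:-3, d:-3; rest ⊤}
  B3: | IN={b:-3, d:-3; rest ⊤} | OUT=(all ⊤)
  B4: | IN=(all ⊤) | OUT={c:-4; rest ⊤}
  B5: | IN={c:-4; rest ⊤} | OUT={c:-4, e:-4; rest ⊤}
  B6: | IN=(all ⊤) | OUT=(all ⊤)
  B7: | IN=(all ⊤) | OUT={e:2; rest ⊤}
  B8: | IN=(all ⊤) | OUT=(all ⊤)
  B9: | IN=(all ⊤) | OUT=(all ⊤)

Merge at B5: IN[B5] = OUT[B4] = {a: ⊤, b: ⊤, c: -4, d: ⊤, e: ⊤, f: ⊤}
Applying B5's transfer function to that IN value gives OUT[B5] (row B5 above).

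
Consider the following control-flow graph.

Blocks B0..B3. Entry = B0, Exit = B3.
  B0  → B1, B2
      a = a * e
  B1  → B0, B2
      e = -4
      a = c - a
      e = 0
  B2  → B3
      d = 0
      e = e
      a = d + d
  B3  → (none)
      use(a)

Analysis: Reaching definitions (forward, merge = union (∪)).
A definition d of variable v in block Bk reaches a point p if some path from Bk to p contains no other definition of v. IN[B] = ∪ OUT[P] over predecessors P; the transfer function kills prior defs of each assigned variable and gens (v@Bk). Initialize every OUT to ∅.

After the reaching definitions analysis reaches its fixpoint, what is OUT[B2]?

Converged values:
  B0:   IN={a@B1, e@B1}   OUT={a@B0, e@B1}
  B1:   IN={a@B0, e@B1}   OUT={a@B1, e@B1}
  B2:   IN={a@B0, a@B1, e@B1}   OUT={a@B2, d@B2, e@B2}
  B3:   IN={a@B2, d@B2, e@B2}   OUT={a@B2, d@B2, e@B2}

Merge at B2: IN[B2] = OUT[B0] ⊔ OUT[B1] = {a@B0, a@B1, e@B1}
Applying B2's transfer function to that IN value gives OUT[B2] (row B2 above).

Answer: {a@B2, d@B2, e@B2}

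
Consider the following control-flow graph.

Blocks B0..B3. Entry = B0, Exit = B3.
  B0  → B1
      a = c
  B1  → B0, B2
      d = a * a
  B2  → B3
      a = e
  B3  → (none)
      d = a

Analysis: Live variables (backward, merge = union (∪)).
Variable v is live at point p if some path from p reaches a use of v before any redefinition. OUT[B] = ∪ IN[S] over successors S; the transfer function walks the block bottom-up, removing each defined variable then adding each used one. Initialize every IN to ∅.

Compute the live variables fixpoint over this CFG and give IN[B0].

Answer: {c, e}

Derivation:
Fixpoint table:
  B0: | IN={c, e} | OUT={a, c, e}
  B1: | IN={a, c, e} | OUT={c, e}
  B2: | IN={e} | OUT={a}
  B3: | IN={a} | OUT={}

Merge at B0: OUT[B0] = IN[B1] = {a, c, e}
Applying B0's transfer function to that OUT value gives IN[B0] (row B0 above).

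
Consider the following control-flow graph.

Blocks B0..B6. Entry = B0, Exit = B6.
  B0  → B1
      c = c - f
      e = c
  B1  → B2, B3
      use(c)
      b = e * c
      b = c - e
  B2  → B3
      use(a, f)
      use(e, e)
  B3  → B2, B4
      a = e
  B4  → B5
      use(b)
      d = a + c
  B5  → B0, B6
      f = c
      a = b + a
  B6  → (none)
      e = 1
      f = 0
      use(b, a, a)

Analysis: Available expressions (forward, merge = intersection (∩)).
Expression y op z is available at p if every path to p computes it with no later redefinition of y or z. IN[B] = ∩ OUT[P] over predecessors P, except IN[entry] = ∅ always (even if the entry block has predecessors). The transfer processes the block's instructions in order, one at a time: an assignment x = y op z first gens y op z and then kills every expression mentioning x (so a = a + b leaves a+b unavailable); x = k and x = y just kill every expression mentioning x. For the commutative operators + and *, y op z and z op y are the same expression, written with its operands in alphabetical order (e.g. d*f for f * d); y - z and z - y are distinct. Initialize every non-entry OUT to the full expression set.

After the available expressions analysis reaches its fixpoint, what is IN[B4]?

Answer: {c*e, c-e}

Working:
Converged values:
  B0: | IN={} | OUT={}
  B1: | IN={} | OUT={c*e, c-e}
  B2: | IN={c*e, c-e} | OUT={c*e, c-e}
  B3: | IN={c*e, c-e} | OUT={c*e, c-e}
  B4: | IN={c*e, c-e} | OUT={a+c, c*e, c-e}
  B5: | IN={a+c, c*e, c-e} | OUT={c*e, c-e}
  B6: | IN={c*e, c-e} | OUT={}

Merge at B4: IN[B4] = OUT[B3] = {c*e, c-e}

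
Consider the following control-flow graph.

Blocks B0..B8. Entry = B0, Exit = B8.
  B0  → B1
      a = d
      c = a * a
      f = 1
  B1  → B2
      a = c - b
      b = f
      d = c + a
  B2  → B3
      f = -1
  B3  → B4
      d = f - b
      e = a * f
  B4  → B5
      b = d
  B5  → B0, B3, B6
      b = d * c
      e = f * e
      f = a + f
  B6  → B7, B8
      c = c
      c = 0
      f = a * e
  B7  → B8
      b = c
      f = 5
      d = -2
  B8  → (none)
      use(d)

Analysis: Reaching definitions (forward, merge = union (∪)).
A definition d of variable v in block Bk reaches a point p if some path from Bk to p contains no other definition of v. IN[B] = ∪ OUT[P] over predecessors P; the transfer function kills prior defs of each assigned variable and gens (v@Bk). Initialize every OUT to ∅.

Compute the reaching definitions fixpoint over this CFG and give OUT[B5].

Converged values:
  B0: | IN={a@B1, b@B5, c@B0, d@B3, e@B5, f@B5} | OUT={a@B0, b@B5, c@B0, d@B3, e@B5, f@B0}
  B1: | IN={a@B0, b@B5, c@B0, d@B3, e@B5, f@B0} | OUT={a@B1, b@B1, c@B0, d@B1, e@B5, f@B0}
  B2: | IN={a@B1, b@B1, c@B0, d@B1, e@B5, f@B0} | OUT={a@B1, b@B1, c@B0, d@B1, e@B5, f@B2}
  B3: | IN={a@B1, b@B1, b@B5, c@B0, d@B1, d@B3, e@B5, f@B2, f@B5} | OUT={a@B1, b@B1, b@B5, c@B0, d@B3, e@B3, f@B2, f@B5}
  B4: | IN={a@B1, b@B1, b@B5, c@B0, d@B3, e@B3, f@B2, f@B5} | OUT={a@B1, b@B4, c@B0, d@B3, e@B3, f@B2, f@B5}
  B5: | IN={a@B1, b@B4, c@B0, d@B3, e@B3, f@B2, f@B5} | OUT={a@B1, b@B5, c@B0, d@B3, e@B5, f@B5}
  B6: | IN={a@B1, b@B5, c@B0, d@B3, e@B5, f@B5} | OUT={a@B1, b@B5, c@B6, d@B3, e@B5, f@B6}
  B7: | IN={a@B1, b@B5, c@B6, d@B3, e@B5, f@B6} | OUT={a@B1, b@B7, c@B6, d@B7, e@B5, f@B7}
  B8: | IN={a@B1, b@B5, b@B7, c@B6, d@B3, d@B7, e@B5, f@B6, f@B7} | OUT={a@B1, b@B5, b@B7, c@B6, d@B3, d@B7, e@B5, f@B6, f@B7}

Merge at B5: IN[B5] = OUT[B4] = {a@B1, b@B4, c@B0, d@B3, e@B3, f@B2, f@B5}
Applying B5's transfer function to that IN value gives OUT[B5] (row B5 above).

Answer: {a@B1, b@B5, c@B0, d@B3, e@B5, f@B5}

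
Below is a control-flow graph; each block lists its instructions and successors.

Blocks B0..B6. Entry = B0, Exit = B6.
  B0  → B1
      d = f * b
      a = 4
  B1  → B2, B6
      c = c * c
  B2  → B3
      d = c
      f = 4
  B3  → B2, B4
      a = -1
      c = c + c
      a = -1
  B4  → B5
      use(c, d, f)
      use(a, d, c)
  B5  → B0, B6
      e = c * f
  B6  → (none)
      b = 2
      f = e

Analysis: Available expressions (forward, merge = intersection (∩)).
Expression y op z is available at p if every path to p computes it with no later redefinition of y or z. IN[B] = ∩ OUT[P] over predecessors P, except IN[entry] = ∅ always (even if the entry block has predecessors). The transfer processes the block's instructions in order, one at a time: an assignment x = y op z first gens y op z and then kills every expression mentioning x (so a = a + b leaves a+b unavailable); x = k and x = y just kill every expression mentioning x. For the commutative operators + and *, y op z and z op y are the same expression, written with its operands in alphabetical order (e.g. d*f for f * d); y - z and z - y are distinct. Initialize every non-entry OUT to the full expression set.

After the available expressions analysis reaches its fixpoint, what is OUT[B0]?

Per-block solution:
  B0: | IN={} | OUT={b*f}
  B1: | IN={b*f} | OUT={b*f}
  B2: | IN={} | OUT={}
  B3: | IN={} | OUT={}
  B4: | IN={} | OUT={}
  B5: | IN={} | OUT={c*f}
  B6: | IN={} | OUT={}

Merge at B0 (entry node, so the boundary value {} is joined with the incoming edge(s)): IN[B0] = {} ∩ OUT[B5] = {}
Applying B0's transfer function to that IN value gives OUT[B0] (row B0 above).

Answer: {b*f}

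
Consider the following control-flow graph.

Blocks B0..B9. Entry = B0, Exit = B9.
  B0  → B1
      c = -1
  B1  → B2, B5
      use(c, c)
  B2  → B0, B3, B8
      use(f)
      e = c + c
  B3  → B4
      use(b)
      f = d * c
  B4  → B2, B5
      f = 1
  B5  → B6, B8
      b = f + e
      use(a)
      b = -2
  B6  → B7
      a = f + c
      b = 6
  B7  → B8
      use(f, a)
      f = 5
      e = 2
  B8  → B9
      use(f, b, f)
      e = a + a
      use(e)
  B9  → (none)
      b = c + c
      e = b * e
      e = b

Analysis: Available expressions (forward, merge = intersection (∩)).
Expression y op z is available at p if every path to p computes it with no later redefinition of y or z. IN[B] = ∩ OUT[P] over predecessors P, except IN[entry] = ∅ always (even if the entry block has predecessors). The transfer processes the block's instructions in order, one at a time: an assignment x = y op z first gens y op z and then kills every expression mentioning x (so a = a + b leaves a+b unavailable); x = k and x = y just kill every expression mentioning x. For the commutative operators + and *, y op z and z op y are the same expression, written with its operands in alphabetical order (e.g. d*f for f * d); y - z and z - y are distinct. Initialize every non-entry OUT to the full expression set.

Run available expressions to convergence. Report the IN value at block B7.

Answer: {c+f, e+f}

Derivation:
Converged values:
  B0:  IN={}  OUT={}
  B1:  IN={}  OUT={}
  B2:  IN={}  OUT={c+c}
  B3:  IN={c+c}  OUT={c*d, c+c}
  B4:  IN={c*d, c+c}  OUT={c*d, c+c}
  B5:  IN={}  OUT={e+f}
  B6:  IN={e+f}  OUT={c+f, e+f}
  B7:  IN={c+f, e+f}  OUT={}
  B8:  IN={}  OUT={a+a}
  B9:  IN={a+a}  OUT={a+a, c+c}

Merge at B7: IN[B7] = OUT[B6] = {c+f, e+f}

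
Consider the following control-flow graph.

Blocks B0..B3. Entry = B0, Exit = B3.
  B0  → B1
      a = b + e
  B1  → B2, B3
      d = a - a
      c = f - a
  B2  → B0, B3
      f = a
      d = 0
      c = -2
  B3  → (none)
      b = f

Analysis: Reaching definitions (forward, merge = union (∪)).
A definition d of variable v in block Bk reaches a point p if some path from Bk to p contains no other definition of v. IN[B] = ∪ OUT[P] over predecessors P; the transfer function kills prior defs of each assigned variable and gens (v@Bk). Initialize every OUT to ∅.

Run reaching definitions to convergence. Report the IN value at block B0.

Answer: {a@B0, c@B2, d@B2, f@B2}

Trace:
Fixpoint table:
  B0:  IN={a@B0, c@B2, d@B2, f@B2}  OUT={a@B0, c@B2, d@B2, f@B2}
  B1:  IN={a@B0, c@B2, d@B2, f@B2}  OUT={a@B0, c@B1, d@B1, f@B2}
  B2:  IN={a@B0, c@B1, d@B1, f@B2}  OUT={a@B0, c@B2, d@B2, f@B2}
  B3:  IN={a@B0, c@B1, c@B2, d@B1, d@B2, f@B2}  OUT={a@B0, b@B3, c@B1, c@B2, d@B1, d@B2, f@B2}

Merge at B0 (entry node, so the boundary value {} is joined with the incoming edge(s)): IN[B0] = {} ⊔ OUT[B2] = {a@B0, c@B2, d@B2, f@B2}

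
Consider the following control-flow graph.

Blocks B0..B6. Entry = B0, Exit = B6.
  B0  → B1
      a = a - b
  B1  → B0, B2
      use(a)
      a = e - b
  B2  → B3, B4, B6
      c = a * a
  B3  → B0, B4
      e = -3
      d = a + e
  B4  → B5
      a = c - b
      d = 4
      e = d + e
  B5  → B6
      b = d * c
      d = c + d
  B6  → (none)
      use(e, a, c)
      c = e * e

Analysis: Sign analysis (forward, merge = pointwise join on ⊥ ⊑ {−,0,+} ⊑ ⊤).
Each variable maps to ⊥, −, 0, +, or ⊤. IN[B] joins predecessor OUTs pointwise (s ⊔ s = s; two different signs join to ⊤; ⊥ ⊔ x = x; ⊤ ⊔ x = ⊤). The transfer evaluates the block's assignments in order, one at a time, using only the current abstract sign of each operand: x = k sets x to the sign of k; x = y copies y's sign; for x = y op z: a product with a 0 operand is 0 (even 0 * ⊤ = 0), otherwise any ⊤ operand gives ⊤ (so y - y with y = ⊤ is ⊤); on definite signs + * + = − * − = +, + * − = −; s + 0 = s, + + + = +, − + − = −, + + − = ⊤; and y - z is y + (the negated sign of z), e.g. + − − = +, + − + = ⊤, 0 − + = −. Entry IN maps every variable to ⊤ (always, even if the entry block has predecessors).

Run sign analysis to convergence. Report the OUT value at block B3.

Answer: {a: ⊤, b: ⊤, c: ⊤, d: ⊤, e: -, f: ⊤}

Trace:
Per-block solution:
  B0: | IN=(all ⊤) | OUT=(all ⊤)
  B1: | IN=(all ⊤) | OUT=(all ⊤)
  B2: | IN=(all ⊤) | OUT=(all ⊤)
  B3: | IN=(all ⊤) | OUT={e:-; rest ⊤}
  B4: | IN=(all ⊤) | OUT={d:+; rest ⊤}
  B5: | IN={d:+; rest ⊤} | OUT=(all ⊤)
  B6: | IN=(all ⊤) | OUT=(all ⊤)

Merge at B3: IN[B3] = OUT[B2] = {a: ⊤, b: ⊤, c: ⊤, d: ⊤, e: ⊤, f: ⊤}
Applying B3's transfer function to that IN value gives OUT[B3] (row B3 above).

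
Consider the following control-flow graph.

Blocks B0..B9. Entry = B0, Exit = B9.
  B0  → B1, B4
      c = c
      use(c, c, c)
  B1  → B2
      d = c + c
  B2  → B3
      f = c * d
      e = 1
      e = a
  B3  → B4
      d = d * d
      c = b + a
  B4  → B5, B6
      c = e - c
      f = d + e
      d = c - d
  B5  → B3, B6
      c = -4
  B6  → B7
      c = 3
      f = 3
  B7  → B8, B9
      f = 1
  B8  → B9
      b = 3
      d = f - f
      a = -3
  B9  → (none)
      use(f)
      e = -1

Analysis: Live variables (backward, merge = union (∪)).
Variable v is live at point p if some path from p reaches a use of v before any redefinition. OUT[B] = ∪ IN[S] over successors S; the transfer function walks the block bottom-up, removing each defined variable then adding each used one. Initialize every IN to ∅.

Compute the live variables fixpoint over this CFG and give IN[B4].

Converged values:
  B0:   IN={a, b, c, d, e}   OUT={a, b, c, d, e}
  B1:   IN={a, b, c}   OUT={a, b, c, d}
  B2:   IN={a, b, c, d}   OUT={a, b, d, e}
  B3:   IN={a, b, d, e}   OUT={a, b, c, d, e}
  B4:   IN={a, b, c, d, e}   OUT={a, b, d, e}
  B5:   IN={a, b, d, e}   OUT={a, b, d, e}
  B6:   IN={}   OUT={}
  B7:   IN={}   OUT={f}
  B8:   IN={f}   OUT={f}
  B9:   IN={f}   OUT={}

Merge at B4: OUT[B4] = IN[B5] ⊔ IN[B6] = {a, b, d, e}
Applying B4's transfer function to that OUT value gives IN[B4] (row B4 above).

Answer: {a, b, c, d, e}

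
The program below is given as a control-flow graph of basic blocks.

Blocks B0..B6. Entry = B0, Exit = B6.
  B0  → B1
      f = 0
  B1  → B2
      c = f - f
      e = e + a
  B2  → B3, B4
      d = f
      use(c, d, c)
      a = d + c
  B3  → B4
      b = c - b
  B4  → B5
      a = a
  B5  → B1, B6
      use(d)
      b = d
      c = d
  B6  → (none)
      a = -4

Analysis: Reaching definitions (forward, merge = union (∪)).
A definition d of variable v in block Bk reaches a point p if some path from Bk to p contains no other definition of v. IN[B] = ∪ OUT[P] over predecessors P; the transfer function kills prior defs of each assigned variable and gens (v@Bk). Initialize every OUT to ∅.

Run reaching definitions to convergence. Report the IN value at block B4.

Answer: {a@B2, b@B3, b@B5, c@B1, d@B2, e@B1, f@B0}

Working:
Per-block solution:
  B0:   IN={}   OUT={f@B0}
  B1:   IN={a@B4, b@B5, c@B5, d@B2, e@B1, f@B0}   OUT={a@B4, b@B5, c@B1, d@B2, e@B1, f@B0}
  B2:   IN={a@B4, b@B5, c@B1, d@B2, e@B1, f@B0}   OUT={a@B2, b@B5, c@B1, d@B2, e@B1, f@B0}
  B3:   IN={a@B2, b@B5, c@B1, d@B2, e@B1, f@B0}   OUT={a@B2, b@B3, c@B1, d@B2, e@B1, f@B0}
  B4:   IN={a@B2, b@B3, b@B5, c@B1, d@B2, e@B1, f@B0}   OUT={a@B4, b@B3, b@B5, c@B1, d@B2, e@B1, f@B0}
  B5:   IN={a@B4, b@B3, b@B5, c@B1, d@B2, e@B1, f@B0}   OUT={a@B4, b@B5, c@B5, d@B2, e@B1, f@B0}
  B6:   IN={a@B4, b@B5, c@B5, d@B2, e@B1, f@B0}   OUT={a@B6, b@B5, c@B5, d@B2, e@B1, f@B0}

Merge at B4: IN[B4] = OUT[B2] ⊔ OUT[B3] = {a@B2, b@B3, b@B5, c@B1, d@B2, e@B1, f@B0}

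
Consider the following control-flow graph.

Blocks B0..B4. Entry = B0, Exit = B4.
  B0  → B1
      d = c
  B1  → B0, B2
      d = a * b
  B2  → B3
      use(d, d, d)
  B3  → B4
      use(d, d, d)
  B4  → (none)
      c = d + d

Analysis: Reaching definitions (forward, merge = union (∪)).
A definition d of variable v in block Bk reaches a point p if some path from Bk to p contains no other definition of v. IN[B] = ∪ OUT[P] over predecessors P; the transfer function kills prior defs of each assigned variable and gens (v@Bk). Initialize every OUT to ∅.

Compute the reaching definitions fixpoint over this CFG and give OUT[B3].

Answer: {d@B1}

Trace:
Converged values:
  B0: | IN={d@B1} | OUT={d@B0}
  B1: | IN={d@B0} | OUT={d@B1}
  B2: | IN={d@B1} | OUT={d@B1}
  B3: | IN={d@B1} | OUT={d@B1}
  B4: | IN={d@B1} | OUT={c@B4, d@B1}

Merge at B3: IN[B3] = OUT[B2] = {d@B1}
Applying B3's transfer function to that IN value gives OUT[B3] (row B3 above).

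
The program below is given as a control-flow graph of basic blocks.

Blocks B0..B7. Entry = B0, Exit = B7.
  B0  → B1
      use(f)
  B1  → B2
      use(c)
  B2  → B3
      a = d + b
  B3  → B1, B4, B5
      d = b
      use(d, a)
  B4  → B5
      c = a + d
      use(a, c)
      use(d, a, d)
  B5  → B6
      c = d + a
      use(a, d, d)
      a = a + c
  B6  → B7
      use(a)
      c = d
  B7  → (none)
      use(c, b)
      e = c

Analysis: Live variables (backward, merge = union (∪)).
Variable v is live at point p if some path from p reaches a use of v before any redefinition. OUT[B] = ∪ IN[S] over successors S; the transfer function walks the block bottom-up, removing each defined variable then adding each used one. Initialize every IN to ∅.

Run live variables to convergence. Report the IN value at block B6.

Converged values:
  B0:   IN={b, c, d, f}   OUT={b, c, d}
  B1:   IN={b, c, d}   OUT={b, c, d}
  B2:   IN={b, c, d}   OUT={a, b, c}
  B3:   IN={a, b, c}   OUT={a, b, c, d}
  B4:   IN={a, b, d}   OUT={a, b, d}
  B5:   IN={a, b, d}   OUT={a, b, d}
  B6:   IN={a, b, d}   OUT={b, c}
  B7:   IN={b, c}   OUT={}

Merge at B6: OUT[B6] = IN[B7] = {b, c}
Applying B6's transfer function to that OUT value gives IN[B6] (row B6 above).

Answer: {a, b, d}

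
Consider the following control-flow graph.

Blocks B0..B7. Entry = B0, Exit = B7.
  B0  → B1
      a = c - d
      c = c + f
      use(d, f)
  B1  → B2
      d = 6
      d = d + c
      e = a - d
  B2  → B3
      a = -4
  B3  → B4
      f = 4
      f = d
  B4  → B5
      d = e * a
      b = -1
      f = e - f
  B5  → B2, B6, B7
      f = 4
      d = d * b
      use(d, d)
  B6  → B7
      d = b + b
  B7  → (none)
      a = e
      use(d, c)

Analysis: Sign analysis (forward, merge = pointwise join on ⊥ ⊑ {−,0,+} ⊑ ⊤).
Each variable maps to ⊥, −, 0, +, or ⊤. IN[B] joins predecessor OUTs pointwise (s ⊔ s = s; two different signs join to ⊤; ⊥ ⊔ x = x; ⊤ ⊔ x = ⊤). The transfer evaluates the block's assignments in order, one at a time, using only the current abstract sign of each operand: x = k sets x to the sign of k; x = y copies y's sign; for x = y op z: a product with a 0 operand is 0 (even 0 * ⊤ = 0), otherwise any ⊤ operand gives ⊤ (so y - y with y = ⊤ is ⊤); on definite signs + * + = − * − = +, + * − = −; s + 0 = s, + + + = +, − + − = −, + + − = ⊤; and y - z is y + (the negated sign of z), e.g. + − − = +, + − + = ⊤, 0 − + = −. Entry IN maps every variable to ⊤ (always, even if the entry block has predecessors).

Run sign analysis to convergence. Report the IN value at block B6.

Answer: {a: -, b: -, c: ⊤, d: ⊤, e: ⊤, f: +}

Trace:
Converged values:
  B0:  IN=(all ⊤)  OUT=(all ⊤)
  B1:  IN=(all ⊤)  OUT=(all ⊤)
  B2:  IN=(all ⊤)  OUT={a:-; rest ⊤}
  B3:  IN={a:-; rest ⊤}  OUT={a:-; rest ⊤}
  B4:  IN={a:-; rest ⊤}  OUT={a:-, b:-; rest ⊤}
  B5:  IN={a:-, b:-; rest ⊤}  OUT={a:-, b:-, f:+; rest ⊤}
  B6:  IN={a:-, b:-, f:+; rest ⊤}  OUT={a:-, b:-, d:-, f:+; rest ⊤}
  B7:  IN={a:-, b:-, f:+; rest ⊤}  OUT={b:-, f:+; rest ⊤}

Merge at B6: IN[B6] = OUT[B5] = {a: -, b: -, c: ⊤, d: ⊤, e: ⊤, f: +}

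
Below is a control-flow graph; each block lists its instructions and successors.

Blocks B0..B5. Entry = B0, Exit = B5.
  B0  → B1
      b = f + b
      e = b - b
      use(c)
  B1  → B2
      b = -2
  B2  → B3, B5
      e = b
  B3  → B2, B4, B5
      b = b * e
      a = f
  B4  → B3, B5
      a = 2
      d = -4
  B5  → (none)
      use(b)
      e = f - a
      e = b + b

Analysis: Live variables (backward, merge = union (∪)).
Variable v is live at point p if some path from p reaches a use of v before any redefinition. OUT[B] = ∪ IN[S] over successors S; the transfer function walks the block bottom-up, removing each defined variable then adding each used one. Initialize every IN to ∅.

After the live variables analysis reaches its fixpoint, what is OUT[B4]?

Answer: {a, b, e, f}

Derivation:
Per-block solution:
  B0:  IN={a, b, c, f}  OUT={a, f}
  B1:  IN={a, f}  OUT={a, b, f}
  B2:  IN={a, b, f}  OUT={a, b, e, f}
  B3:  IN={b, e, f}  OUT={a, b, e, f}
  B4:  IN={b, e, f}  OUT={a, b, e, f}
  B5:  IN={a, b, f}  OUT={}

Merge at B4: OUT[B4] = IN[B3] ⊔ IN[B5] = {a, b, e, f}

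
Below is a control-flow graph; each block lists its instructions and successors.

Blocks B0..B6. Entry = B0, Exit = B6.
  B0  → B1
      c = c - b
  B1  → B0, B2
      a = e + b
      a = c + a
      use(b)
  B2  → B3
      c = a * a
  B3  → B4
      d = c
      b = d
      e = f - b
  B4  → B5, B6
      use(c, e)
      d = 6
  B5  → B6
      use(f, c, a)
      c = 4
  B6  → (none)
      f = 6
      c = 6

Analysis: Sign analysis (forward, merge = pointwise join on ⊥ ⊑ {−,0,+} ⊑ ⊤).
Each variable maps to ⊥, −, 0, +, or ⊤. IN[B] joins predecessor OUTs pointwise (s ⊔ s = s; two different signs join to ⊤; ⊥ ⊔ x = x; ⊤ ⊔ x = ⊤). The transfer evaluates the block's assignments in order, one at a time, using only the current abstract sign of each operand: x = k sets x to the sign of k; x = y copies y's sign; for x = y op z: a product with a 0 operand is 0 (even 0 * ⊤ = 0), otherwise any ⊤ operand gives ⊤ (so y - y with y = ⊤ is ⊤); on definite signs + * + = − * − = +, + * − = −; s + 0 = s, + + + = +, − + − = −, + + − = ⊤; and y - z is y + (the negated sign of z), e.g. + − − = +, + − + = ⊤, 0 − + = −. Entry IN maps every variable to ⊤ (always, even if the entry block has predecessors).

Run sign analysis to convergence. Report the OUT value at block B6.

Answer: {a: ⊤, b: ⊤, c: +, d: +, e: ⊤, f: +}

Trace:
Per-block solution:
  B0:  IN=(all ⊤)  OUT=(all ⊤)
  B1:  IN=(all ⊤)  OUT=(all ⊤)
  B2:  IN=(all ⊤)  OUT=(all ⊤)
  B3:  IN=(all ⊤)  OUT=(all ⊤)
  B4:  IN=(all ⊤)  OUT={d:+; rest ⊤}
  B5:  IN={d:+; rest ⊤}  OUT={c:+, d:+; rest ⊤}
  B6:  IN={d:+; rest ⊤}  OUT={c:+, d:+, f:+; rest ⊤}

Merge at B6: IN[B6] = OUT[B4] ⊔ OUT[B5] = {a: ⊤, b: ⊤, c: ⊤, d: +, e: ⊤, f: ⊤}
Applying B6's transfer function to that IN value gives OUT[B6] (row B6 above).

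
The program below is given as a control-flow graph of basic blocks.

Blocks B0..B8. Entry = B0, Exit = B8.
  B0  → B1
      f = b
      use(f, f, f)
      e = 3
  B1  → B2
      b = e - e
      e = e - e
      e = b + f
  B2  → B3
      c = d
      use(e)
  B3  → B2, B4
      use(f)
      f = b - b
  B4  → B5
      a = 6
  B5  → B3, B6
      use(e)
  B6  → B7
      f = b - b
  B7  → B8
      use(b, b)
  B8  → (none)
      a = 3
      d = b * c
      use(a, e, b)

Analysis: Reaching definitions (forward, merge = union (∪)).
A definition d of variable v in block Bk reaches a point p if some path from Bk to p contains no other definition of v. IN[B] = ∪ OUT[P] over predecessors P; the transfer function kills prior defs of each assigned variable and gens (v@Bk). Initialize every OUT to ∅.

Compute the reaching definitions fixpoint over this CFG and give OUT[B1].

Converged values:
  B0: | IN={} | OUT={e@B0, f@B0}
  B1: | IN={e@B0, f@B0} | OUT={b@B1, e@B1, f@B0}
  B2: | IN={a@B4, b@B1, c@B2, e@B1, f@B0, f@B3} | OUT={a@B4, b@B1, c@B2, e@B1, f@B0, f@B3}
  B3: | IN={a@B4, b@B1, c@B2, e@B1, f@B0, f@B3} | OUT={a@B4, b@B1, c@B2, e@B1, f@B3}
  B4: | IN={a@B4, b@B1, c@B2, e@B1, f@B3} | OUT={a@B4, b@B1, c@B2, e@B1, f@B3}
  B5: | IN={a@B4, b@B1, c@B2, e@B1, f@B3} | OUT={a@B4, b@B1, c@B2, e@B1, f@B3}
  B6: | IN={a@B4, b@B1, c@B2, e@B1, f@B3} | OUT={a@B4, b@B1, c@B2, e@B1, f@B6}
  B7: | IN={a@B4, b@B1, c@B2, e@B1, f@B6} | OUT={a@B4, b@B1, c@B2, e@B1, f@B6}
  B8: | IN={a@B4, b@B1, c@B2, e@B1, f@B6} | OUT={a@B8, b@B1, c@B2, d@B8, e@B1, f@B6}

Merge at B1: IN[B1] = OUT[B0] = {e@B0, f@B0}
Applying B1's transfer function to that IN value gives OUT[B1] (row B1 above).

Answer: {b@B1, e@B1, f@B0}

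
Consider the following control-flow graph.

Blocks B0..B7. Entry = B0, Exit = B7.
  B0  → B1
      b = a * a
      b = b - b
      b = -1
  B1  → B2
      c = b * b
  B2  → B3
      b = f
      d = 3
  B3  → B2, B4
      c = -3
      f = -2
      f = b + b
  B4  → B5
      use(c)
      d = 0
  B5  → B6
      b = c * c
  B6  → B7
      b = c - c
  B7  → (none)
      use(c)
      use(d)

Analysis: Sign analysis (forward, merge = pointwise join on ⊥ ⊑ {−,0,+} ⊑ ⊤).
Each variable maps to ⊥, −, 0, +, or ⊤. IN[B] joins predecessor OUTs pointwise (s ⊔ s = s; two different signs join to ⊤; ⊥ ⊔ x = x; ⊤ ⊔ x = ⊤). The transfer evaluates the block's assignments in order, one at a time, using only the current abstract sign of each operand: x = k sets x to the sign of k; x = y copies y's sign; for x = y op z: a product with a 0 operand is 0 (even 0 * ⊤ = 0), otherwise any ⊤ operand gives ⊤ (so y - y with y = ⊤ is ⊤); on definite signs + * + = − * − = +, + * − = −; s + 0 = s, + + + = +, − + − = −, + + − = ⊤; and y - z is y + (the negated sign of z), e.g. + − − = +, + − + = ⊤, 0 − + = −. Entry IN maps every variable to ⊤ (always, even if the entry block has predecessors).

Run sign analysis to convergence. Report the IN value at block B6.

Converged values:
  B0: | IN=(all ⊤) | OUT={b:-; rest ⊤}
  B1: | IN={b:-; rest ⊤} | OUT={b:-, c:+; rest ⊤}
  B2: | IN=(all ⊤) | OUT={d:+; rest ⊤}
  B3: | IN={d:+; rest ⊤} | OUT={c:-, d:+; rest ⊤}
  B4: | IN={c:-, d:+; rest ⊤} | OUT={c:-, d:0; rest ⊤}
  B5: | IN={c:-, d:0; rest ⊤} | OUT={b:+, c:-, d:0; rest ⊤}
  B6: | IN={b:+, c:-, d:0; rest ⊤} | OUT={c:-, d:0; rest ⊤}
  B7: | IN={c:-, d:0; rest ⊤} | OUT={c:-, d:0; rest ⊤}

Merge at B6: IN[B6] = OUT[B5] = {a: ⊤, b: +, c: -, d: 0, e: ⊤, f: ⊤}

Answer: {a: ⊤, b: +, c: -, d: 0, e: ⊤, f: ⊤}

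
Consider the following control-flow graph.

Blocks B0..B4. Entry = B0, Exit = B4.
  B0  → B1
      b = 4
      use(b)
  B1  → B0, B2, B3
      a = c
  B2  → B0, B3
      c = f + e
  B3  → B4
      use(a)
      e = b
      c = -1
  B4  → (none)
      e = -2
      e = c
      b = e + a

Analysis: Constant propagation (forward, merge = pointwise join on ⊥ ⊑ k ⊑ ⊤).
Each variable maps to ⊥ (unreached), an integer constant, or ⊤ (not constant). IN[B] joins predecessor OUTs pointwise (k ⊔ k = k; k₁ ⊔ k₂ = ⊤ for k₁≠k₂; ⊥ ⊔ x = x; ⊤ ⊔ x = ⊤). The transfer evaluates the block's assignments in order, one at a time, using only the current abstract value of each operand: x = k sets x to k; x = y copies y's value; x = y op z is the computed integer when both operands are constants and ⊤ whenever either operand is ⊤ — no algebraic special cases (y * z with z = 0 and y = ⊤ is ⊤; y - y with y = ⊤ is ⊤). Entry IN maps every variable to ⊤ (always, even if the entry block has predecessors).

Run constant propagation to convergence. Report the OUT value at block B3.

Converged values:
  B0:   IN=(all ⊤)   OUT={b:4; rest ⊤}
  B1:   IN={b:4; rest ⊤}   OUT={b:4; rest ⊤}
  B2:   IN={b:4; rest ⊤}   OUT={b:4; rest ⊤}
  B3:   IN={b:4; rest ⊤}   OUT={b:4, c:-1, e:4; rest ⊤}
  B4:   IN={b:4, c:-1, e:4; rest ⊤}   OUT={c:-1, e:-1; rest ⊤}

Merge at B3: IN[B3] = OUT[B1] ⊔ OUT[B2] = {a: ⊤, b: 4, c: ⊤, d: ⊤, e: ⊤, f: ⊤}
Applying B3's transfer function to that IN value gives OUT[B3] (row B3 above).

Answer: {a: ⊤, b: 4, c: -1, d: ⊤, e: 4, f: ⊤}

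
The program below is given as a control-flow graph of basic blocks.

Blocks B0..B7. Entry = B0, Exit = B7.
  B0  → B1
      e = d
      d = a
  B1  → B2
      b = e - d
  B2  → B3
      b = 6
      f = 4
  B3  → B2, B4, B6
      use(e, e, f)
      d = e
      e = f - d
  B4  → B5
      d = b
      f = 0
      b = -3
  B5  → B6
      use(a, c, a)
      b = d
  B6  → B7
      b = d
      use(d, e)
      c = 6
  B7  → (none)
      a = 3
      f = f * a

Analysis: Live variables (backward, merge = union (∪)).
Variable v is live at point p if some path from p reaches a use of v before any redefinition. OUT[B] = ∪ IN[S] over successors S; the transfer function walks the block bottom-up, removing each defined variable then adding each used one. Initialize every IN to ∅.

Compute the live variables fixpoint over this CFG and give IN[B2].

Answer: {a, c, e}

Derivation:
Converged values:
  B0:  IN={a, c, d}  OUT={a, c, d, e}
  B1:  IN={a, c, d, e}  OUT={a, c, e}
  B2:  IN={a, c, e}  OUT={a, b, c, e, f}
  B3:  IN={a, b, c, e, f}  OUT={a, b, c, d, e, f}
  B4:  IN={a, b, c, e}  OUT={a, c, d, e, f}
  B5:  IN={a, c, d, e, f}  OUT={d, e, f}
  B6:  IN={d, e, f}  OUT={f}
  B7:  IN={f}  OUT={}

Merge at B2: OUT[B2] = IN[B3] = {a, b, c, e, f}
Applying B2's transfer function to that OUT value gives IN[B2] (row B2 above).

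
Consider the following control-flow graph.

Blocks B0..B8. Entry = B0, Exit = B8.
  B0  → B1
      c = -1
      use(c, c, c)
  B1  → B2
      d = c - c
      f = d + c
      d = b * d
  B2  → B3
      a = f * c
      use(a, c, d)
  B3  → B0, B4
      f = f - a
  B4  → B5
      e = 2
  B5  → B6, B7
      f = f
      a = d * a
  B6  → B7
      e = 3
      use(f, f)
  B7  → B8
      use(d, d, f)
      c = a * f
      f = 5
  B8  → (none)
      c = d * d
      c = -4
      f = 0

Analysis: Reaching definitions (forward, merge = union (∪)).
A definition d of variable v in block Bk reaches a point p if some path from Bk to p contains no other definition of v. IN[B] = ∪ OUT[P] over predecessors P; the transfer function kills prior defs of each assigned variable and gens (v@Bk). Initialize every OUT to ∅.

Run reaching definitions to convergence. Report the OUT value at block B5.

Answer: {a@B5, c@B0, d@B1, e@B4, f@B5}

Derivation:
Per-block solution:
  B0:  IN={a@B2, c@B0, d@B1, f@B3}  OUT={a@B2, c@B0, d@B1, f@B3}
  B1:  IN={a@B2, c@B0, d@B1, f@B3}  OUT={a@B2, c@B0, d@B1, f@B1}
  B2:  IN={a@B2, c@B0, d@B1, f@B1}  OUT={a@B2, c@B0, d@B1, f@B1}
  B3:  IN={a@B2, c@B0, d@B1, f@B1}  OUT={a@B2, c@B0, d@B1, f@B3}
  B4:  IN={a@B2, c@B0, d@B1, f@B3}  OUT={a@B2, c@B0, d@B1, e@B4, f@B3}
  B5:  IN={a@B2, c@B0, d@B1, e@B4, f@B3}  OUT={a@B5, c@B0, d@B1, e@B4, f@B5}
  B6:  IN={a@B5, c@B0, d@B1, e@B4, f@B5}  OUT={a@B5, c@B0, d@B1, e@B6, f@B5}
  B7:  IN={a@B5, c@B0, d@B1, e@B4, e@B6, f@B5}  OUT={a@B5, c@B7, d@B1, e@B4, e@B6, f@B7}
  B8:  IN={a@B5, c@B7, d@B1, e@B4, e@B6, f@B7}  OUT={a@B5, c@B8, d@B1, e@B4, e@B6, f@B8}

Merge at B5: IN[B5] = OUT[B4] = {a@B2, c@B0, d@B1, e@B4, f@B3}
Applying B5's transfer function to that IN value gives OUT[B5] (row B5 above).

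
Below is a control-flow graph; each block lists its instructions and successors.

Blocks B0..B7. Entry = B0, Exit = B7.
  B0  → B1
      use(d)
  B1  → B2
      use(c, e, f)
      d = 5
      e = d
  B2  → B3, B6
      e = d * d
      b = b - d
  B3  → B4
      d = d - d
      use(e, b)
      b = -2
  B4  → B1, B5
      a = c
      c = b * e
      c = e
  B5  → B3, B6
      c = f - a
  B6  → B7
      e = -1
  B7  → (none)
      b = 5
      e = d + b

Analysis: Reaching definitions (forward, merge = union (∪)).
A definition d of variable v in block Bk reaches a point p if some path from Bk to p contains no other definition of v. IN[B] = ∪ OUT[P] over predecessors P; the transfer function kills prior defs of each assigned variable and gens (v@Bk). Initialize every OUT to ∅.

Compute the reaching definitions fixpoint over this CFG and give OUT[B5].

Answer: {a@B4, b@B3, c@B5, d@B3, e@B2}

Trace:
Converged values:
  B0:  IN={}  OUT={}
  B1:  IN={a@B4, b@B3, c@B4, d@B3, e@B2}  OUT={a@B4, b@B3, c@B4, d@B1, e@B1}
  B2:  IN={a@B4, b@B3, c@B4, d@B1, e@B1}  OUT={a@B4, b@B2, c@B4, d@B1, e@B2}
  B3:  IN={a@B4, b@B2, b@B3, c@B4, c@B5, d@B1, d@B3, e@B2}  OUT={a@B4, b@B3, c@B4, c@B5, d@B3, e@B2}
  B4:  IN={a@B4, b@B3, c@B4, c@B5, d@B3, e@B2}  OUT={a@B4, b@B3, c@B4, d@B3, e@B2}
  B5:  IN={a@B4, b@B3, c@B4, d@B3, e@B2}  OUT={a@B4, b@B3, c@B5, d@B3, e@B2}
  B6:  IN={a@B4, b@B2, b@B3, c@B4, c@B5, d@B1, d@B3, e@B2}  OUT={a@B4, b@B2, b@B3, c@B4, c@B5, d@B1, d@B3, e@B6}
  B7:  IN={a@B4, b@B2, b@B3, c@B4, c@B5, d@B1, d@B3, e@B6}  OUT={a@B4, b@B7, c@B4, c@B5, d@B1, d@B3, e@B7}

Merge at B5: IN[B5] = OUT[B4] = {a@B4, b@B3, c@B4, d@B3, e@B2}
Applying B5's transfer function to that IN value gives OUT[B5] (row B5 above).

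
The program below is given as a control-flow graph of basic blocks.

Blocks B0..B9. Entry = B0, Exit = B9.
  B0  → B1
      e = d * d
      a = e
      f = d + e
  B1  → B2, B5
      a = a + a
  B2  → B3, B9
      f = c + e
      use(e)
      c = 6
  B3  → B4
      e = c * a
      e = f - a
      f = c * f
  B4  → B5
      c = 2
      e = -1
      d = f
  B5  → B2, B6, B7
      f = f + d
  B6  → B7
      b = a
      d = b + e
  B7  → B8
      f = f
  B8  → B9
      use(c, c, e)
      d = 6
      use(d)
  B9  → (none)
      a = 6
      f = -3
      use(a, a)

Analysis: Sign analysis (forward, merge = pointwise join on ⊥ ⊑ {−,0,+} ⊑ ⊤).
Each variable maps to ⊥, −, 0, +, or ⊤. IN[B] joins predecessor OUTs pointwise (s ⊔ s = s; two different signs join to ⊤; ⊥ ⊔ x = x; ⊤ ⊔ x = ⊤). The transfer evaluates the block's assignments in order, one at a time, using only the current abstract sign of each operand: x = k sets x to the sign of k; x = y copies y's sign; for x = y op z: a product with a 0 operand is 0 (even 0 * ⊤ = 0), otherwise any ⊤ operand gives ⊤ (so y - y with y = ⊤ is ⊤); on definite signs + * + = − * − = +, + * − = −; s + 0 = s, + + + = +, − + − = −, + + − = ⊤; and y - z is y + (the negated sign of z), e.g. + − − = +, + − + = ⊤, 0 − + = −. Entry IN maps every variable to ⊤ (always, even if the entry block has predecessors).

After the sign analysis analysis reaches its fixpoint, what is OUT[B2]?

Answer: {a: ⊤, b: ⊤, c: +, d: ⊤, e: ⊤, f: ⊤}

Derivation:
Per-block solution:
  B0:  IN=(all ⊤)  OUT=(all ⊤)
  B1:  IN=(all ⊤)  OUT=(all ⊤)
  B2:  IN=(all ⊤)  OUT={c:+; rest ⊤}
  B3:  IN={c:+; rest ⊤}  OUT={c:+; rest ⊤}
  B4:  IN={c:+; rest ⊤}  OUT={c:+, e:-; rest ⊤}
  B5:  IN=(all ⊤)  OUT=(all ⊤)
  B6:  IN=(all ⊤)  OUT=(all ⊤)
  B7:  IN=(all ⊤)  OUT=(all ⊤)
  B8:  IN=(all ⊤)  OUT={d:+; rest ⊤}
  B9:  IN=(all ⊤)  OUT={a:+, f:-; rest ⊤}

Merge at B2: IN[B2] = OUT[B1] ⊔ OUT[B5] = {a: ⊤, b: ⊤, c: ⊤, d: ⊤, e: ⊤, f: ⊤}
Applying B2's transfer function to that IN value gives OUT[B2] (row B2 above).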